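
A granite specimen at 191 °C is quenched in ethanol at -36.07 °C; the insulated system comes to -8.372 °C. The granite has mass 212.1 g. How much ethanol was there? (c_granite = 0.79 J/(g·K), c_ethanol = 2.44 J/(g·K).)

m ≈ 494 g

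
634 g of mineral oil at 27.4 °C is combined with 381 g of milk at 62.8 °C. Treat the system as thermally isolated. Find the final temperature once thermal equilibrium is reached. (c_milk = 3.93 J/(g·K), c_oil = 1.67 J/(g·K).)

Energy conservation, ΣQ = 0:
381·3.93·(T − 62.8) + 634·1.67·(T − 27.4) = 0
2556.1 T = 123043
T = 123043/2556.1 ≈ 48.14 °C

T_f ≈ 48.1 °C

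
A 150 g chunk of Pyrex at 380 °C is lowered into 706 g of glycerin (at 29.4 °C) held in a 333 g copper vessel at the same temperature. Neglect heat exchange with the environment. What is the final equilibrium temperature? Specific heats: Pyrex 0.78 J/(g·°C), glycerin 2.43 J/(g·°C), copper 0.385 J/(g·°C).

T_f = Σ m_i c_i T_i / Σ m_i c_i:
T_f = (117*380 + 1715.6*29.4 + 128.21*29.4) / (117 + 1715.6 + 128.21)
    = 98667 / 1960.8 ≈ 50.32 °C

T_f ≈ 50.3 °C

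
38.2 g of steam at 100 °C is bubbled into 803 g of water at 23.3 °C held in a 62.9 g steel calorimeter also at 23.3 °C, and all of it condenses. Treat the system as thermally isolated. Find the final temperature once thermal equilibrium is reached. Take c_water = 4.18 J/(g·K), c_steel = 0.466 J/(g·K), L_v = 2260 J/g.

T_f ≈ 51.1 °C

Setting the total heat transfer to zero:
steam→water at 100 °C releases m L_v = 38.2·2260 = 86332
  condensate cools 100→T: 38.2·4.18·(T − 100) = 159.68(T − 100)
  original water: 3356.5(T − 23.3)
  steel cup: 62.9·0.466·(T − 23.3) = 29.31(T − 23.3)
3545.5 T = 86332 + 15968 + 78890 = 181190
T ≈ 51.10 °C (< 100 °C, so full condensation is consistent).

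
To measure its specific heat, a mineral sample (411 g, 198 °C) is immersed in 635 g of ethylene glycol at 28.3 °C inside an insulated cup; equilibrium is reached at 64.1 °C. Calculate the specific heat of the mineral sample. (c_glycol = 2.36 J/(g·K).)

Setting the total heat transfer to zero:
411·c·(64.1 − 198) + 635·2.36·(64.1 − 28.3) = 0
-55033 c = -53650
c = -53650/-55033 ≈ 0.9749 J/(g·K)

c ≈ 0.975 J/(g·K)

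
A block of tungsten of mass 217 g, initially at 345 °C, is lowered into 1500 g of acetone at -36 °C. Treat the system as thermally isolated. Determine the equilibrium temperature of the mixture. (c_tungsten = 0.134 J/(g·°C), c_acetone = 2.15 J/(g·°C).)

Net heat exchanged in the isolated system is zero:
217*0.134*(T − 345) + 1500*2.15*(T − (-36)) = 0
29.08(T − 345) + 3225(T − (-36)) = 0
(29.08 + 3225) T = 29.08*345 + 3225*(-36)
T = -106068 / 3254.1 = -32.6 °C

T_f ≈ -32.6 °C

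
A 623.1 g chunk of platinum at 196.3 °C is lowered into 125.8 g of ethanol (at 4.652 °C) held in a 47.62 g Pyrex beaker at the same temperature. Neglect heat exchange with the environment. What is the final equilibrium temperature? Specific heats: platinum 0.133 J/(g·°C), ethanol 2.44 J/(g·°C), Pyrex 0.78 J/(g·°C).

Net heat exchanged in the isolated system is zero:
623.1*0.133*(T − 196.3) + 125.8*2.44*(T − 4.652) + 47.62*0.78*(T − 4.652) = 0
82.87(T − 196.3) + 306.95(T − 4.652) + 37.14(T − 4.652) = 0
426.97 T = 17869
T ≈ 41.85 °C

T_f ≈ 41.8 °C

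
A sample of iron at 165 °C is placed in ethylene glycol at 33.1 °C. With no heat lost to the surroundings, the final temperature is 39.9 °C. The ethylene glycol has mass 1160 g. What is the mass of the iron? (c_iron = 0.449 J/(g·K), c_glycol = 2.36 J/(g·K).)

Energy conservation, ΣQ = 0:
m×0.449×(39.9 − 165) + 1160×2.36×(39.9 − 33.1) = 0
-56.17 m = -18616
m = -18616/-56.17 ≈ 331.4 g

m ≈ 331 g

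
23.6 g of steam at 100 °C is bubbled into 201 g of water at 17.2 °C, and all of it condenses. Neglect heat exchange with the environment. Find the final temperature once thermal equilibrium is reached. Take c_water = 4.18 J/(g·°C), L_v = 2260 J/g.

T_f ≈ 82.7 °C

Sum of m c ΔT and latent-heat terms is zero:
condense steam: −23.6×2260 = −53336
  condensate cools 100→T: 23.6×4.18×(T − 100) = 98.65(T − 100)
  original water: 840.18(T − 17.2)
938.83 T = 53336 + 9864.8 + 14451 = 77652
T ≈ 82.71 °C (< 100 °C, so full condensation is consistent).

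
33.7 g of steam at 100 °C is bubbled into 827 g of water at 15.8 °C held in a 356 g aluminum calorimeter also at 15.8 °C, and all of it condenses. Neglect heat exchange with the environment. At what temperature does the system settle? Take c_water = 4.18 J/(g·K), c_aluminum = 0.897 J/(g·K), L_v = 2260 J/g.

Setting the total heat transfer to zero:
steam→water at 100 °C releases m L_v = 33.7×2260 = 76162; condensate cools 100→T: 33.7×4.18×(T − 100) = 140.87(T − 100); water warms: 827×4.18×(T − 15.8) = 3456.9(T − 15.8); cup: 319.33(T − 15.8)
3917.1 T = 76162 + 14087 + 59664 = 149912
T ≈ 38.27 °C — below 100 °C, confirming all the steam condensed.

T_f ≈ 38.3 °C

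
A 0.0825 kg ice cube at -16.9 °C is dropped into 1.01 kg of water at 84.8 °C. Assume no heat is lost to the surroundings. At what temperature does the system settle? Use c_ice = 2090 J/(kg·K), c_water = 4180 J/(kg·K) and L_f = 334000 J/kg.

T_f ≈ 71.7 °C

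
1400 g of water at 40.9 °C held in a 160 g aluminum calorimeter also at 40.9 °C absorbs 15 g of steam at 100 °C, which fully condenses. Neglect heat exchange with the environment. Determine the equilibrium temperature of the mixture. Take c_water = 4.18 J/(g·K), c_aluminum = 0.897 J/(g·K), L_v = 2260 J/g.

T_f ≈ 47.1 °C

Sum of m c ΔT and latent-heat terms is zero:
steam→water at 100 °C releases m L_v = 15·2260 = 33900; condensate cools 100→T: 15·4.18·(T − 100) = 62.7(T − 100); original water: 5852(T − 40.9); aluminum cup: 160·0.897·(T − 40.9) = 143.52(T − 40.9)
6058.2 T = 33900 + 6270 + 245217 = 285387
T ≈ 47.11 °C — below 100 °C, confirming all the steam condensed.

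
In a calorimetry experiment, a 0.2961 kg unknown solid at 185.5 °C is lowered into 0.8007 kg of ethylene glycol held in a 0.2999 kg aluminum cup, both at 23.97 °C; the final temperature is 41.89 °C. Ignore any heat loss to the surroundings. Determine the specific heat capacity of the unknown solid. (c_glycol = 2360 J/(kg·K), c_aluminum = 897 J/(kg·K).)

c ≈ 910 J/(kg·K)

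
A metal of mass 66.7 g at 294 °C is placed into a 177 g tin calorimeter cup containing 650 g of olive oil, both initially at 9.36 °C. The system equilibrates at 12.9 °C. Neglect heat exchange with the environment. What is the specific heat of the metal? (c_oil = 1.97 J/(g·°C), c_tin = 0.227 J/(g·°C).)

c ≈ 0.249 J/(g·°C)

Setting the total heat transfer to zero:
66.7·c·(12.9 − 294) + 650·1.97·(12.9 − 9.36) + 177·0.227·(12.9 − 9.36) = 0
-18749 c = -4675.2
c = -4675.2/-18749 ≈ 0.2494 J/(g·°C)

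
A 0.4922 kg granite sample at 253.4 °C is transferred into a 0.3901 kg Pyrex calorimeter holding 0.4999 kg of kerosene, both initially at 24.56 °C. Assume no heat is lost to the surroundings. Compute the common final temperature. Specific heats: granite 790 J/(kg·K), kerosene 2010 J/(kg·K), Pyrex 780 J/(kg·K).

T_f ≈ 77.0 °C

Let T be the final temperature. ΣQ_i = 0:
0.4922×790×(T − 253.4) + 0.4999×2010×(T − 24.56) + 0.3901×780×(T − 24.56) = 0
388.84(T − 253.4) + 1004.8(T − 24.56) + 304.28(T − 24.56) = 0
(388.84 + 1004.8 + 304.28) T = 388.84×253.4 + 1004.8×24.56 + 304.28×24.56
T ≈ 76.97 °C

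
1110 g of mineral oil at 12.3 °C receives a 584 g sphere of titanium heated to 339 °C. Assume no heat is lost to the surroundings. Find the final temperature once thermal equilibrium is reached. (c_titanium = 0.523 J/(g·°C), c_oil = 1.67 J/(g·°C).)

T_f ≈ 58.5 °C

Heat gained plus heat lost sum to zero:
584*0.523*(T − 339) + 1110*1.67*(T − 12.3) = 0
305.43(T − 339) + 1853.7(T − 12.3) = 0
2159.1 T = 126342
T = 126342/2159.1 ≈ 58.52 °C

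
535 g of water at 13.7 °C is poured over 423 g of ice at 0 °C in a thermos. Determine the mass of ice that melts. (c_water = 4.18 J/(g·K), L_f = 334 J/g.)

Water can give up m c ΔT = 535×4.18×13.7 = 30637 J before reaching 0 °C.
Melting all 423 g of ice would need 423×334 = 141282 J.
That's not enough to melt it all — equilibrium is at 0 °C with ice remaining.
m_melted×334 = 30637  ⇒  m_melted ≈ 91.73 g.

m_melted ≈ 91.7 g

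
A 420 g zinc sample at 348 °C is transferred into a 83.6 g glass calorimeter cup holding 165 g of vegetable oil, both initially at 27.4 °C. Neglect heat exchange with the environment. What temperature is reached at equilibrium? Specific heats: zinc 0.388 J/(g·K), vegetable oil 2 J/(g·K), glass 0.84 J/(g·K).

T_f ≈ 120.2 °C

Net heat exchanged in the isolated system is zero:
420*0.388*(T − 348) + 165*2*(T − 27.4) + 83.6*0.84*(T − 27.4) = 0
162.96(T − 348) + 330(T − 27.4) + 70.22(T − 27.4) = 0
(162.96 + 330 + 70.22) T = 162.96*348 + 330*27.4 + 70.22*27.4
T = 67676/563.18 ≈ 120.17 °C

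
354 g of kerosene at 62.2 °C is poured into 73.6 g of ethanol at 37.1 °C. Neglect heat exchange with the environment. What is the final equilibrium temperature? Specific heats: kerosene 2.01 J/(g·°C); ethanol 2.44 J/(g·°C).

T_f ≈ 57.1 °C

T_f is the heat-capacity-weighted average of the initial temperatures:
T_f = (711.54·62.2 + 179.58·37.1) / (711.54 + 179.58)
    = 50920 / 891.12 ≈ 57.14 °C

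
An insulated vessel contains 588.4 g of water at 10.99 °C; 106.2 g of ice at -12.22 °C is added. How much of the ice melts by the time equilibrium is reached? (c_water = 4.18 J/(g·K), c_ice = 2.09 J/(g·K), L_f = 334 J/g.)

m_melted ≈ 72.8 g

Heat available from the water dropping to 0 °C: 588.4·4.18·10.99 = 27030 J.
Warming the ice to 0 °C takes 106.2·2.09·12.22 = 2712.3 J, leaving 24318 J for melting.
Fully melting the ice requires m_ice L_f = 106.2·334 = 35471 J.
Since 24318 < 35471 J, not all the ice melts; equilibrium is at 0 °C.
Mass melted = 24318/334 ≈ 72.81 g.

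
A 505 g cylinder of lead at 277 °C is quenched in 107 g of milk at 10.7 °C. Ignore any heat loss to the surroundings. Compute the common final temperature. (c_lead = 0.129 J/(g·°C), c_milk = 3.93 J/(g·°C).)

T_f ≈ 46.4 °C

Setting the total heat transfer to zero:
505·0.129·(T − 277) + 107·3.93·(T − 10.7) = 0
65.14(T − 277) + 420.51(T − 10.7) = 0
(65.14 + 420.51) T = 65.14·277 + 420.51·10.7
T = 22545/485.65 ≈ 46.42 °C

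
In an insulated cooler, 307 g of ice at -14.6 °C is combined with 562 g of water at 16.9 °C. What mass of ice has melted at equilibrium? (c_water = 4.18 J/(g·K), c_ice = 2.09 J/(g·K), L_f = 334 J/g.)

Cooling the water to 0 °C releases 562·4.18·16.9 = 39701 J.
Of that, 307·2.09·14.6 = 9367.8 J goes to bring the ice to 0 °C, leaving 30333 J.
Fully melting the ice requires m_ice L_f = 307·334 = 102538 J.
That's not enough to melt it all — equilibrium is at 0 °C with ice remaining.
m_melted·334 = 30333  ⇒  m_melted ≈ 90.82 g.

m_melted ≈ 90.8 g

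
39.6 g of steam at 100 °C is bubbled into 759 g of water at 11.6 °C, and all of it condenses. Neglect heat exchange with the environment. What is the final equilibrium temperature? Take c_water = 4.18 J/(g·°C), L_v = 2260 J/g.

Energy balance with sensible and latent terms:
latent heat released on condensation: 39.6×2260 = 89496; condensate cools 100→T: 39.6×4.18×(T − 100) = 165.53(T − 100); water warms: 759×4.18×(T − 11.6) = 3172.6(T − 11.6)
3338.1 T = 89496 + 16553 + 36802 = 142851
T ≈ 42.79 °C — below 100 °C, confirming all the steam condensed.

T_f ≈ 42.8 °C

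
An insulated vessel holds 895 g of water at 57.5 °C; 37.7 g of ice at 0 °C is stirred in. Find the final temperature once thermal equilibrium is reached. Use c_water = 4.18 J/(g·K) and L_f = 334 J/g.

T_f ≈ 51.9 °C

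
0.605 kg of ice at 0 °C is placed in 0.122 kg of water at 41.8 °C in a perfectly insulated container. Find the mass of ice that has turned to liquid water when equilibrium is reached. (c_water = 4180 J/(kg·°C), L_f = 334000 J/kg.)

m_melted ≈ 0.0638 kg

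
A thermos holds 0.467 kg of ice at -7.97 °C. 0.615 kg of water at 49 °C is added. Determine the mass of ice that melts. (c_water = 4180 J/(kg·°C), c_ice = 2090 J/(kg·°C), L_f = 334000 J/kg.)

m_melted ≈ 0.354 kg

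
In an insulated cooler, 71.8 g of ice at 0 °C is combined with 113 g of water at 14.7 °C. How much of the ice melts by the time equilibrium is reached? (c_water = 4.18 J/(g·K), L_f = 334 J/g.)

Heat available from the water dropping to 0 °C: 113×4.18×14.7 = 6943.4 J.
To melt every bit of ice: 71.8×334 = 23981 J.
Since 6943.4 < 23981 J, not all the ice melts; equilibrium is at 0 °C.
Mass melted = 6943.4/334 ≈ 20.79 g.

m_melted ≈ 20.8 g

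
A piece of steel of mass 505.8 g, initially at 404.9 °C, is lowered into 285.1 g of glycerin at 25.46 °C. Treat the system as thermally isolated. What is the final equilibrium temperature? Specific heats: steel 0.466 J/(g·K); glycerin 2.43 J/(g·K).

T_f = Σ m_i c_i T_i / Σ m_i c_i:
T_f = (235.7·404.9 + 692.79·25.46) / (235.7 + 692.79)
    = 113075 / 928.5 ≈ 121.78 °C

T_f ≈ 121.8 °C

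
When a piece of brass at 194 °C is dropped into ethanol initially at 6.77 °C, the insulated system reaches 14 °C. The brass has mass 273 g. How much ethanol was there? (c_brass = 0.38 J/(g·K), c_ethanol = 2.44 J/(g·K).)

Energy conservation, ΣQ = 0:
273×0.38×(14 − 194) + m×2.44×(14 − 6.77) = 0
17.64 m = 18673
m = 18673/17.64 ≈ 1058 g

m ≈ 1060 g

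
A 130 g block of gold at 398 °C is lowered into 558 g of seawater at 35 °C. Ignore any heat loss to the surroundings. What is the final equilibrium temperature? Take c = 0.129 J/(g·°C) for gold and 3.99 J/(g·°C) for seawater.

Taking heat into each body as positive, Σ m c ΔT = 0:
130*0.129*(T − 398) + 558*3.99*(T − 35) = 0
(16.77 + 2226.4) T = 16.77*398 + 2226.4*35
T = 84599 / 2243.2 = 37.7 °C

T_f ≈ 37.7 °C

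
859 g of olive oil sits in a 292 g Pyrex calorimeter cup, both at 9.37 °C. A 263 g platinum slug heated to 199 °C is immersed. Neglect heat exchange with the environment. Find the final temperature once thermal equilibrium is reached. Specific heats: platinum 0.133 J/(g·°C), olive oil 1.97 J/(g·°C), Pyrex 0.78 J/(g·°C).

T_f ≈ 12.8 °C

Heat gained plus heat lost sum to zero:
263×0.133×(T − 199) + 859×1.97×(T − 9.37) + 292×0.78×(T − 9.37) = 0
34.98(T − 199) + 1692.2(T − 9.37) + 227.76(T − 9.37) = 0
1955 T = 24951
T = 24951 / 1955 = 12.8 °C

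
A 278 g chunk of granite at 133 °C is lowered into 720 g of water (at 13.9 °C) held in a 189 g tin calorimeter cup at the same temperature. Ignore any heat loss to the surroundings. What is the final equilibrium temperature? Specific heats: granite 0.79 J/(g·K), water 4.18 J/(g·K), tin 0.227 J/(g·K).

With ΣQ=0 the equilibrium temperature is the m·c-weighted mean:
T_f = (219.62×133 + 3009.6×13.9 + 42.9×13.9) / (219.62 + 3009.6 + 42.9)
    = 71639 / 3272.1 ≈ 21.89 °C

T_f ≈ 21.9 °C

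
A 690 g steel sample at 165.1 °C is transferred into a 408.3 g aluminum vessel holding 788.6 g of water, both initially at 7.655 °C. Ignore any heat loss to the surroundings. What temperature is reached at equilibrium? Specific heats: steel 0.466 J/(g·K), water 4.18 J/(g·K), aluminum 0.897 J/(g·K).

T_f ≈ 20.4 °C

T_f is the heat-capacity-weighted average of the initial temperatures:
T_f = (321.54·165.1 + 3296.3·7.655 + 366.25·7.655) / (321.54 + 3296.3 + 366.25)
    = 81123 / 3984.1 ≈ 20.36 °C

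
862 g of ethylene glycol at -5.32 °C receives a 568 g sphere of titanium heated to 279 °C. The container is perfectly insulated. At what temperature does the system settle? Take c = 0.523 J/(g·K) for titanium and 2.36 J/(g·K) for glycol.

T_f = Σ m_i c_i T_i / Σ m_i c_i:
T_f = (297.06·279 + 2034.3·(-5.32)) / (297.06 + 2034.3)
    = 72058 / 2331.4 ≈ 30.91 °C

T_f ≈ 30.9 °C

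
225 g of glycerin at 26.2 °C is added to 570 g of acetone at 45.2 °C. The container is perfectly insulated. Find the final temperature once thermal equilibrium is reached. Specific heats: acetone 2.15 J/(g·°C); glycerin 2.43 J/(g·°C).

T_f ≈ 39.3 °C

Heat lost by the acetone equals heat gained by the glycerin:
570·2.15·(45.2 − T) = 225·2.43·(T − 26.2)
1225.5(45.2 − T) = 546.75(T − 26.2)
1772.2 T = 69717  ⇒  T ≈ 39.34 °C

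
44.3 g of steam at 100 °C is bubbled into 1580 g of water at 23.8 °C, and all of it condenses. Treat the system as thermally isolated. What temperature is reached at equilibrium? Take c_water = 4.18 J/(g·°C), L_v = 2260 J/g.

T_f ≈ 40.6 °C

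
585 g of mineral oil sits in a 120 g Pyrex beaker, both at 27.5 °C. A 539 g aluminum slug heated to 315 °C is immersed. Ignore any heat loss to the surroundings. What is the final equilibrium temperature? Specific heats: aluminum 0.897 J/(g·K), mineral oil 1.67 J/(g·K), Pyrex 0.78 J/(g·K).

Let T be the final temperature. ΣQ_i = 0:
539*0.897*(T − 315) + 585*1.67*(T − 27.5) + 120*0.78*(T − 27.5) = 0
(483.48 + 976.95 + 93.6) T = 483.48*315 + 976.95*27.5 + 93.6*27.5
T = 181737 / 1554 = 117 °C

T_f ≈ 116.9 °C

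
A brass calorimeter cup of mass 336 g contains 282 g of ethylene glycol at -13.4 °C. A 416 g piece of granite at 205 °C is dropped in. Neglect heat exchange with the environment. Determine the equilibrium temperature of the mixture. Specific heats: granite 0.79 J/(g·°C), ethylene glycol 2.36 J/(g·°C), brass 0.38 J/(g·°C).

T_f ≈ 50.6 °C

T_f is the heat-capacity-weighted average of the initial temperatures:
T_f = (328.64×205 + 665.52×(-13.4) + 127.68×(-13.4)) / (328.64 + 665.52 + 127.68)
    = 56742 / 1121.8 ≈ 50.58 °C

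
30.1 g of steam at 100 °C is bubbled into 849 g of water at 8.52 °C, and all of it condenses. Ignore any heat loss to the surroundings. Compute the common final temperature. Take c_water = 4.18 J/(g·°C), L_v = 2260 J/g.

Conservation of energy gives ΣQ = 0:
latent heat released on condensation: 30.1·2260 = 68026; condensed water 100 °C→T: 125.82(T − 100); original water: 3548.8(T − 8.52)
3674.6 T = 68026 + 12582 + 30236 = 110844
T ≈ 30.16 °C — below 100 °C, confirming all the steam condensed.

T_f ≈ 30.2 °C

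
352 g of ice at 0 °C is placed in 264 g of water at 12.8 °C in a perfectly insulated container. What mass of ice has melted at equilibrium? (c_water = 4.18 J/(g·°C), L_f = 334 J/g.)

Water can give up m c ΔT = 264·4.18·12.8 = 14125 J before reaching 0 °C.
To melt every bit of ice: 352·334 = 117568 J.
14125 J < 117568 J, so only part of the ice melts and the system sits at 0 °C.
m_melted·334 = 14125  ⇒  m_melted ≈ 42.29 g.

m_melted ≈ 42.3 g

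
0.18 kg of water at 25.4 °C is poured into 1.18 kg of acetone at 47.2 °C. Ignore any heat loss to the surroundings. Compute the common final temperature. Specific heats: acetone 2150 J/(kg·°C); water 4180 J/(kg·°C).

T_f ≈ 42.2 °C

Let T be the final temperature. ΣQ_i = 0:
1.18×2150×(T − 47.2) + 0.18×4180×(T − 25.4) = 0
2537(T − 47.2) + 752.4(T − 25.4) = 0
(2537 + 752.4) T = 2537×47.2 + 752.4×25.4
T = 138857/3289.4 ≈ 42.21 °C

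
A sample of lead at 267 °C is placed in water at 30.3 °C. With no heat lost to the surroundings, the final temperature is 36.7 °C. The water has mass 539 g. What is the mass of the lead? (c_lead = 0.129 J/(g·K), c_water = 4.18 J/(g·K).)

Heat lost by the lead = heat gained by the water:
m×0.129×(267 − 36.7) = 539×4.18×(36.7 − 30.3)
29.71 m = 14419  ⇒  m ≈ 485.4 g

m ≈ 485 g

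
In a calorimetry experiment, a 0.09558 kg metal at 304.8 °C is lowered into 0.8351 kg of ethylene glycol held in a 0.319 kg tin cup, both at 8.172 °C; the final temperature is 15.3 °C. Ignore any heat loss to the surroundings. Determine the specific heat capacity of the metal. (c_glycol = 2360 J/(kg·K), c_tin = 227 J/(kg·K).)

c ≈ 526 J/(kg·K)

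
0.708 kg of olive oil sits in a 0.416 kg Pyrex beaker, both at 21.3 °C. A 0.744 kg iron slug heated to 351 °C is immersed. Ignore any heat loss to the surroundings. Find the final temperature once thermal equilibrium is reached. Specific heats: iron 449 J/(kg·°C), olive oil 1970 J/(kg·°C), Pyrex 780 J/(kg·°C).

T_f ≈ 74.9 °C

Let T be the final temperature. ΣQ_i = 0:
0.744×449×(T − 351) + 0.708×1970×(T − 21.3) + 0.416×780×(T − 21.3) = 0
334.06(T − 351) + 1394.8(T − 21.3) + 324.48(T − 21.3) = 0
2053.3 T = 153873
T = 153873/2053.3 ≈ 74.94 °C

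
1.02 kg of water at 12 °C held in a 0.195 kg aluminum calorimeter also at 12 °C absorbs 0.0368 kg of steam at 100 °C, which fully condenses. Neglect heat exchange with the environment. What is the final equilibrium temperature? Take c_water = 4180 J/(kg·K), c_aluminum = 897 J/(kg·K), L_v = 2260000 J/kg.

Energy balance with sensible and latent terms:
condense steam: −0.0368×2260000 = −83168; condensed water 100 °C→T: 153.82(T − 100); original water: 4263.6(T − 12); aluminum cup: 0.195×897×(T − 12) = 174.91(T − 12)
4592.3 T = 83168 + 15382 + 53262 = 151813
T ≈ 33.06 °C (< 100 °C, so full condensation is consistent).

T_f ≈ 33.1 °C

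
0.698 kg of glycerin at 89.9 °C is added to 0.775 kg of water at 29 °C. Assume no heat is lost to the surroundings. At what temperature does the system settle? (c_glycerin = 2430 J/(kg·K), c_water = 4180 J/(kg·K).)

Setting the total heat transfer to zero:
0.698·2430·(T − 89.9) + 0.775·4180·(T − 29) = 0
1696.1(T − 89.9) + 3239.5(T − 29) = 0
(1696.1 + 3239.5) T = 1696.1·89.9 + 3239.5·29
T ≈ 49.93 °C

T_f ≈ 49.9 °C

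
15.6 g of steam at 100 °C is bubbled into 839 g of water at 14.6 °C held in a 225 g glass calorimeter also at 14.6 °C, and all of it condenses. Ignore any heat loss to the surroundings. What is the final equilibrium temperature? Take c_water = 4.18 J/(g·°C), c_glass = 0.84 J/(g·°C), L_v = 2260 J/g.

Conservation of energy gives ΣQ = 0:
steam→water at 100 °C releases m L_v = 15.6×2260 = 35256
  condensate cools 100→T: 15.6×4.18×(T − 100) = 65.21(T − 100)
  water warms: 839×4.18×(T − 14.6) = 3507(T − 14.6)
  glass cup: 225×0.84×(T − 14.6) = 189(T − 14.6)
3761.2 T = 35256 + 6520.8 + 53962 = 95739
T ≈ 25.45 °C, under the boiling point, so the assumption holds.

T_f ≈ 25.5 °C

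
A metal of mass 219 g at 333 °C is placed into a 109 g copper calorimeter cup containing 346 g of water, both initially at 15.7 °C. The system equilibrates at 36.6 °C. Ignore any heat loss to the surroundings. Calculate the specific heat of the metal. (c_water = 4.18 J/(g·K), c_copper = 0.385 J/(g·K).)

c ≈ 0.479 J/(g·K)

Setting the total heat transfer to zero:
219·c·(36.6 − 333) + 346·4.18·(36.6 − 15.7) + 109·0.385·(36.6 − 15.7) = 0
-64912 c = -31104
c = -31104/-64912 ≈ 0.4792 J/(g·K)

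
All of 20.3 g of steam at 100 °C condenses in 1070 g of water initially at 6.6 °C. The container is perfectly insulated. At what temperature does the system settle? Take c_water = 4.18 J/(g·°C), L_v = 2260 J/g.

Energy conservation, ΣQ = 0:
latent heat released on condensation: 20.3·2260 = 45878; condensed water 100 °C→T: 84.85(T − 100); original water: 4472.6(T − 6.6)
4557.5 T = 45878 + 8485.4 + 29519 = 83883
T ≈ 18.41 °C, under the boiling point, so the assumption holds.

T_f ≈ 18.4 °C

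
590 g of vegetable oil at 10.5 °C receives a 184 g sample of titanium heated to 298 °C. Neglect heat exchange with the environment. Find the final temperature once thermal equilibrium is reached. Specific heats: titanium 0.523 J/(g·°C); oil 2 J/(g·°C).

T_f ≈ 32.2 °C

Net heat exchanged in the isolated system is zero:
184·0.523·(T − 298) + 590·2·(T − 10.5) = 0
1276.2 T = 41067
T = 41067/1276.2 ≈ 32.18 °C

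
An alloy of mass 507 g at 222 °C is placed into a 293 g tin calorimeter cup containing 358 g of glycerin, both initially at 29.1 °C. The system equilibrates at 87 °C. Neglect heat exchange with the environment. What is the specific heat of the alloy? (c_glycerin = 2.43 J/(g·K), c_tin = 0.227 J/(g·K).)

c ≈ 0.792 J/(g·K)

Let T be the final temperature. ΣQ_i = 0:
507·c·(87 − 222) + 358·2.43·(87 − 29.1) + 293·0.227·(87 − 29.1) = 0
-68445 c = -54221
c = -54221/-68445 ≈ 0.7922 J/(g·K)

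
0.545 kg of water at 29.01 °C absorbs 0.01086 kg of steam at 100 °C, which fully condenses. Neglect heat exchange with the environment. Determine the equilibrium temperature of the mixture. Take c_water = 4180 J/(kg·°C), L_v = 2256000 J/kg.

T_f ≈ 40.9 °C

Net heat exchanged in the isolated system is zero:
latent heat released on condensation: 0.01086·2256000 = 24500
  condensate cools 100→T: 0.01086·4180·(T − 100) = 45.39(T − 100)
  water warms: 0.545·4180·(T − 29.01) = 2278.1(T − 29.01)
2323.5 T = 24500 + 4539.5 + 66088 = 95127
T ≈ 40.94 °C (< 100 °C, so full condensation is consistent).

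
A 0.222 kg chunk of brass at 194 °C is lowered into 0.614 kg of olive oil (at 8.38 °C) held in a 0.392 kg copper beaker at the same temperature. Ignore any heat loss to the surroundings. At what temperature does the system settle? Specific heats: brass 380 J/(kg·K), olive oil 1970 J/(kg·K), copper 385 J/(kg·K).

Setting the total heat transfer to zero:
0.222·380·(T − 194) + 0.614·1970·(T − 8.38) + 0.392·385·(T − 8.38) = 0
84.36(T − 194) + 1209.6(T − 8.38) + 150.92(T − 8.38) = 0
(84.36 + 1209.6 + 150.92) T = 84.36·194 + 1209.6·8.38 + 150.92·8.38
T ≈ 19.22 °C

T_f ≈ 19.2 °C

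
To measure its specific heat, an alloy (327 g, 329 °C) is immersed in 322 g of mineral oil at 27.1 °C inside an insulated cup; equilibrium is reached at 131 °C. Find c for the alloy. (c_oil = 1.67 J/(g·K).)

m_s c (T_s − T_f) = m_oil c_oil (T_f − T_0):
327·c·(329 − 131) = 322·1.67·(131 − 27.1)
64746 c = 55871  ⇒  c ≈ 0.8629 J/(g·K)

c ≈ 0.863 J/(g·K)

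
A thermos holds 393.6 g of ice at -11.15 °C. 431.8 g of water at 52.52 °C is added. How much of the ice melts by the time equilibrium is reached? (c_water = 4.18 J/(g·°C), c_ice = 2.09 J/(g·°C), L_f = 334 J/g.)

Water can give up m c ΔT = 431.8·4.18·52.52 = 94795 J before reaching 0 °C.
Warming the ice to 0 °C takes 393.6·2.09·11.15 = 9172.3 J, leaving 85622 J for melting.
Melting all 393.6 g of ice would need 393.6·334 = 131462 J.
Since 85622 < 131462 J, not all the ice melts; equilibrium is at 0 °C.
m_melted·334 = 85622  ⇒  m_melted ≈ 256.4 g.

m_melted ≈ 256 g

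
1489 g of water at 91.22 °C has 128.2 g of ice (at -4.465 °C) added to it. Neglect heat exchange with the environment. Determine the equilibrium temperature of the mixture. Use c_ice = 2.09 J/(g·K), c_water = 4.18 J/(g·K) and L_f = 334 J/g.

T_f ≈ 77.5 °C

Energy conservation, ΣQ = 0:
warm ice to 0 °C: 128.2·2.09·(0 − (-4.465)) = 1196.3
  fusion: m_ice L_f = 128.2·334 = 42819
  warm the meltwater: 535.88 T
  water: 6224(T − 91.22)
6759.9 T = 567755 − 44015 = 523740
T ≈ 77.48 °C (positive, so assuming full melt was valid).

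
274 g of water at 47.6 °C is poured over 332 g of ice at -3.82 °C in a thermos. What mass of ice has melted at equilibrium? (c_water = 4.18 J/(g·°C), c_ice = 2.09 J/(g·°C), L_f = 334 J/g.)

m_melted ≈ 155 g

Cooling the water to 0 °C releases 274·4.18·47.6 = 54517 J.
Of that, 332·2.09·3.82 = 2650.6 J goes to bring the ice to 0 °C, leaving 51867 J.
Fully melting the ice requires m_ice L_f = 332·334 = 110888 J.
That's not enough to melt it all — equilibrium is at 0 °C with ice remaining.
m_melted·334 = 51867  ⇒  m_melted ≈ 155.3 g.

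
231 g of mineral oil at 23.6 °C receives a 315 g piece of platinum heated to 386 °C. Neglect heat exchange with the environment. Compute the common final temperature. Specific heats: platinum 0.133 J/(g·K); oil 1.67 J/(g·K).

T_f ≈ 59.1 °C

T_f is the heat-capacity-weighted average of the initial temperatures:
T_f = (41.9×386 + 385.77×23.6) / (41.9 + 385.77)
    = 25276 / 427.66 ≈ 59.10 °C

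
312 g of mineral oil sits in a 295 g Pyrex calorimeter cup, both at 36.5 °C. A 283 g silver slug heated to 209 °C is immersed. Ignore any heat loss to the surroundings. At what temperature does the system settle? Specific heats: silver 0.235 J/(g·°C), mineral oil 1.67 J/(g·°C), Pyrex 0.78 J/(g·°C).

Heat gained plus heat lost sum to zero:
283×0.235×(T − 209) + 312×1.67×(T − 36.5) + 295×0.78×(T − 36.5) = 0
66.5(T − 209) + 521.04(T − 36.5) + 230.1(T − 36.5) = 0
817.64 T = 41316
T = 41316/817.64 ≈ 50.53 °C

T_f ≈ 50.5 °C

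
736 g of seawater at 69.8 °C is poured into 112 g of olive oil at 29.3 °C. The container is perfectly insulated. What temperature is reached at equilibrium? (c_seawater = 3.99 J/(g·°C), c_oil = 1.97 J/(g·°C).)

Heat lost by the seawater equals heat gained by the oil:
736·3.99·(69.8 − T) = 112·1.97·(T − 29.3)
2936.6(69.8 − T) = 220.64(T − 29.3)
3157.3 T = 211442  ⇒  T ≈ 66.97 °C

T_f ≈ 67.0 °C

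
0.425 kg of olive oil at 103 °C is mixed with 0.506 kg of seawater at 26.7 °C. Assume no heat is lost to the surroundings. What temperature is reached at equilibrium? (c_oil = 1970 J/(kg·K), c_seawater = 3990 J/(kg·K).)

Taking heat into each body as positive, Σ m c ΔT = 0:
0.425×1970×(T − 103) + 0.506×3990×(T − 26.7) = 0
(837.25 + 2018.9) T = 837.25×103 + 2018.9×26.7
T = 140142 / 2856.2 = 49.1 °C

T_f ≈ 49.1 °C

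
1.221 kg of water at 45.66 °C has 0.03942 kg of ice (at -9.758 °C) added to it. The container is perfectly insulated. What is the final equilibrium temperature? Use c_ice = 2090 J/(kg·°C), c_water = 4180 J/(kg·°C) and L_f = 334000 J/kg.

T_f ≈ 41.6 °C

Conservation of energy gives ΣQ = 0:
ice -9.758→0 °C: 0.03942×2090×9.758 = 803.94; melt ice: 0.03942×334000 = 13166; meltwater 0→T: 0.03942×4180×T = 164.78 T; water cools: 1.221×4180×(T − 45.66) = 5103.8(T − 45.66)
5268.6 T = 233039 − 13970 = 219068
T ≈ 41.58 °C. Since T > 0 °C, the all-ice-melts assumption holds.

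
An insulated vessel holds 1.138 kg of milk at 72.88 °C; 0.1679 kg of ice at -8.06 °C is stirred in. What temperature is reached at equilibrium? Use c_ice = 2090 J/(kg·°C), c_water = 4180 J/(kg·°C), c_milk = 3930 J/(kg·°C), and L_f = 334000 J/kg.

T_f ≈ 51.6 °C

Net heat exchanged in the isolated system is zero:
warm ice to 0 °C: 0.1679×2090×(0 − (-8.06)) = 2828.3
  latent heat to melt: 0.1679×334000 = 56079
  meltwater 0→T: 0.1679×4180×T = 701.82 T
  milk: 4472.3(T − 72.88)
5174.2 T = 325944 − 58907 = 267037
T ≈ 51.61 °C — above 0 °C, consistent with complete melting.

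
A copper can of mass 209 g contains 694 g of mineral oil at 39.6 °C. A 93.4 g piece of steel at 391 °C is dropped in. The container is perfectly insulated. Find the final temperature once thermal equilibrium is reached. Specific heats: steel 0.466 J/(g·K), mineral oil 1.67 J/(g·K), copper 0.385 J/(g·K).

T_f ≈ 51.5 °C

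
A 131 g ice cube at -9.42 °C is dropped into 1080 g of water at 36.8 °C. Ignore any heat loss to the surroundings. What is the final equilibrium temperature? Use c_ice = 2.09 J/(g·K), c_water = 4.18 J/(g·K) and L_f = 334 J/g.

Net heat exchanged in the isolated system is zero:
ice -9.42→0 °C: 131·2.09·9.42 = 2579.1; latent heat to melt: 131·334 = 43754; warm the meltwater: 547.58 T; water: 4514.4(T − 36.8)
5062 T = 166130 − 46333 = 119797
T ≈ 23.67 °C. Since T > 0 °C, the all-ice-melts assumption holds.

T_f ≈ 23.7 °C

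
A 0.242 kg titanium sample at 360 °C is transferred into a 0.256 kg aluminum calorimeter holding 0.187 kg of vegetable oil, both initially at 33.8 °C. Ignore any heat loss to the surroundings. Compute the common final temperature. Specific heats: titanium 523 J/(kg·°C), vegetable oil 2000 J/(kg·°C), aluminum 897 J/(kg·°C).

Taking heat into each body as positive, Σ m c ΔT = 0:
0.242×523×(T − 360) + 0.187×2000×(T − 33.8) + 0.256×897×(T − 33.8) = 0
(126.57 + 374 + 229.63) T = 126.57×360 + 374×33.8 + 229.63×33.8
T ≈ 90.34 °C

T_f ≈ 90.3 °C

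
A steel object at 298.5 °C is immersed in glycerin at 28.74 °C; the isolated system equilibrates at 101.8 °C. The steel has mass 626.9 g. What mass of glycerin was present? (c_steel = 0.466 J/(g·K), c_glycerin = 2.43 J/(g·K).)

m ≈ 324 g

Heat lost by the steel = heat gained by the glycerin:
626.9·0.466·(298.5 − 101.8) = m·2.43·(101.8 − 28.74)
177.54 m = 57463  ⇒  m ≈ 323.7 g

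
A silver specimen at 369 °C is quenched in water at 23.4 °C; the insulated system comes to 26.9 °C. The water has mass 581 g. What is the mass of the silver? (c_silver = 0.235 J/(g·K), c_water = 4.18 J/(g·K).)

m ≈ 106 g

|Q_silver| = |Q_water|:
m×0.235×(369 − 26.9) = 581×4.18×(26.9 − 23.4)
80.39 m = 8500  ⇒  m ≈ 105.7 g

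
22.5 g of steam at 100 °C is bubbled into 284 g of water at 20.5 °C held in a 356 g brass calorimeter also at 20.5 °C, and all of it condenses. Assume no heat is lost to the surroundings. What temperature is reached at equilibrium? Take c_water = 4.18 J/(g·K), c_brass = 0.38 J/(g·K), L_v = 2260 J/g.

Setting the total heat transfer to zero:
latent heat released on condensation: 22.5·2260 = 50850; condensate cools 100→T: 22.5·4.18·(T − 100) = 94.05(T − 100); original water: 1187.1(T − 20.5); brass cup: 356·0.38·(T − 20.5) = 135.28(T − 20.5)
1416.4 T = 50850 + 9405 + 27109 = 87364
T ≈ 61.68 °C, under the boiling point, so the assumption holds.

T_f ≈ 61.7 °C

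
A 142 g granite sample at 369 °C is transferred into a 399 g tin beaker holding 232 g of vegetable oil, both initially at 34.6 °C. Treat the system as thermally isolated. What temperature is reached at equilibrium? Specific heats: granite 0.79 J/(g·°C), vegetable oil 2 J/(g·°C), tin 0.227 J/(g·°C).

Setting the total heat transfer to zero:
142*0.79*(T − 369) + 232*2*(T − 34.6) + 399*0.227*(T − 34.6) = 0
112.18(T − 369) + 464(T − 34.6) + 90.57(T − 34.6) = 0
(112.18 + 464 + 90.57) T = 112.18*369 + 464*34.6 + 90.57*34.6
T ≈ 90.86 °C

T_f ≈ 90.9 °C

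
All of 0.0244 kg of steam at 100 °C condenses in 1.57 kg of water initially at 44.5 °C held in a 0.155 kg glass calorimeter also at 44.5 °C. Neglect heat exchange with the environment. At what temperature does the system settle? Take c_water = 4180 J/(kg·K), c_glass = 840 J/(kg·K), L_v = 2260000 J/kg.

Net heat exchanged in the isolated system is zero:
latent heat released on condensation: 0.0244×2260000 = 55144
  condensed water 100 °C→T: 101.99(T − 100)
  water warms: 1.57×4180×(T − 44.5) = 6562.6(T − 44.5)
  glass cup: 0.155×840×(T − 44.5) = 130.2(T − 44.5)
6794.8 T = 55144 + 10199 + 297830 = 363173
T ≈ 53.45 °C — below 100 °C, confirming all the steam condensed.

T_f ≈ 53.4 °C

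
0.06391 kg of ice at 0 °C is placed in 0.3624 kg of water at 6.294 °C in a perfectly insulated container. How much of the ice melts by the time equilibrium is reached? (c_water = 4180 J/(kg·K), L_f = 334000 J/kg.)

Heat available from the water dropping to 0 °C: 0.3624·4180·6.294 = 9534.4 J.
To melt every bit of ice: 0.06391·334000 = 21346 J.
9534.4 J < 21346 J, so only part of the ice melts and the system sits at 0 °C.
m_melted·334000 = 9534.4  ⇒  m_melted ≈ 0.02855 kg.

m_melted ≈ 0.0285 kg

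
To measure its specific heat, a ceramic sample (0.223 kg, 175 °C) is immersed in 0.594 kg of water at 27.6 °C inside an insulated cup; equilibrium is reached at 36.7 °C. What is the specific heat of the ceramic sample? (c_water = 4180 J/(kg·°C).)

c ≈ 733 J/(kg·°C)

Let T be the final temperature. ΣQ_i = 0:
0.223×c×(36.7 − 175) + 0.594×4180×(36.7 − 27.6) = 0
-30.84 c = -22595
c = -22595/-30.84 ≈ 732.6 J/(kg·°C)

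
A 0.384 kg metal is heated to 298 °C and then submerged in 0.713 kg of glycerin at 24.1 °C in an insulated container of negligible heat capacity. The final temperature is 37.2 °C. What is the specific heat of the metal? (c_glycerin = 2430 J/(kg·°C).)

c ≈ 227 J/(kg·°C)

m_s c (T_s − T_f) = m_glycerin c_glycerin (T_f − T_0):
0.384·c·(298 − 37.2) = 0.713·2430·(37.2 − 24.1)
100.15 c = 22697  ⇒  c ≈ 226.6 J/(kg·°C)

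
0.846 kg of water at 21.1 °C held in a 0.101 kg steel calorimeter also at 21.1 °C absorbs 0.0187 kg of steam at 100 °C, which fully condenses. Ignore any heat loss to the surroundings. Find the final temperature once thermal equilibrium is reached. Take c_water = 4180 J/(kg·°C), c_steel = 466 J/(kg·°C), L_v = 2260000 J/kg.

Heat gained plus heat lost sum to zero:
condense steam: −0.0187·2260000 = −42262; condensate cools 100→T: 0.0187·4180·(T − 100) = 78.17(T − 100); original water: 3536.3(T − 21.1); cup: 47.07(T − 21.1)
3661.5 T = 42262 + 7816.6 + 75609 = 125687
T ≈ 34.33 °C, under the boiling point, so the assumption holds.

T_f ≈ 34.3 °C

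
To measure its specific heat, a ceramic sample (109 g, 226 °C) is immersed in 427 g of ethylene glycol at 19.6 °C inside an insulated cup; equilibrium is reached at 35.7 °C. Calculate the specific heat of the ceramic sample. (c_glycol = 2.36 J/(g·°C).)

c ≈ 0.782 J/(g·°C)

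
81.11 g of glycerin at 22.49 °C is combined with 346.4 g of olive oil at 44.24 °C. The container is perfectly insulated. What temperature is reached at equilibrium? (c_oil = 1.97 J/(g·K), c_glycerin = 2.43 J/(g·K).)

T_f ≈ 39.4 °C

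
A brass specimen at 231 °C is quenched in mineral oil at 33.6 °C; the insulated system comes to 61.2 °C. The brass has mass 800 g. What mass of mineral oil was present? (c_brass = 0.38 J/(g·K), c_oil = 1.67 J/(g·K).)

m ≈ 1120 g

Setting the total heat transfer to zero:
800·0.38·(61.2 − 231) + m·1.67·(61.2 − 33.6) = 0
46.09 m = 51619
m = 51619/46.09 ≈ 1120 g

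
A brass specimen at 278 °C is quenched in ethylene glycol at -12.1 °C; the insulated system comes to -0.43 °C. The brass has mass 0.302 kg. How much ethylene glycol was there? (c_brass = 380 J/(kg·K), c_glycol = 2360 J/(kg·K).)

Taking heat into each body as positive, Σ m c ΔT = 0:
0.302·380·(-0.43 − 278) + m·2360·(-0.43 − (-12.1)) = 0
27541 m = 31953
m = 31953/27541 ≈ 1.16 kg

m ≈ 1.16 kg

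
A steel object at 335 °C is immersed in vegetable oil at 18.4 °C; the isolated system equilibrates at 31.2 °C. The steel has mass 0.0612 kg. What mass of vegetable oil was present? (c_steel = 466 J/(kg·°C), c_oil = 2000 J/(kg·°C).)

|Q_steel| = |Q_oil|:
0.0612×466×(335 − 31.2) = m×2000×(31.2 − 18.4)
25600 m = 8664.1  ⇒  m ≈ 0.3384 kg

m ≈ 0.338 kg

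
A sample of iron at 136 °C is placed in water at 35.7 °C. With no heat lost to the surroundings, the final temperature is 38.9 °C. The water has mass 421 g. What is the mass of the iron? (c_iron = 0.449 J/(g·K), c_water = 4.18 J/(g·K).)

|Q_iron| = |Q_water|:
m×0.449×(136 − 38.9) = 421×4.18×(38.9 − 35.7)
43.6 m = 5631.3  ⇒  m ≈ 129.2 g

m ≈ 129 g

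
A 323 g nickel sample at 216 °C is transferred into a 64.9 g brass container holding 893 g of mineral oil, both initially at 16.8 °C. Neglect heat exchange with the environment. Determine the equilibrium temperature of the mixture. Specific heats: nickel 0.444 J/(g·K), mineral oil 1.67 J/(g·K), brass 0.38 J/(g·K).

Heat gained plus heat lost sum to zero:
323·0.444·(T − 216) + 893·1.67·(T − 16.8) + 64.9·0.38·(T − 16.8) = 0
143.41(T − 216) + 1491.3(T − 16.8) + 24.66(T − 16.8) = 0
1659.4 T = 56445
T = 56445/1659.4 ≈ 34.02 °C

T_f ≈ 34.0 °C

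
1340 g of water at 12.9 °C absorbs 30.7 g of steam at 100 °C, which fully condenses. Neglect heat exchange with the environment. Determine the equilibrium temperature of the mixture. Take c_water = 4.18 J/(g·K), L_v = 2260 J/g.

T_f ≈ 27.0 °C

Let T be the final temperature. ΣQ_i = 0:
steam→water at 100 °C releases m L_v = 30.7×2260 = 69382; condensate cools 100→T: 30.7×4.18×(T − 100) = 128.33(T − 100); water warms: 1340×4.18×(T − 12.9) = 5601.2(T − 12.9)
5729.5 T = 69382 + 12833 + 72255 = 154470
T ≈ 26.96 °C, under the boiling point, so the assumption holds.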